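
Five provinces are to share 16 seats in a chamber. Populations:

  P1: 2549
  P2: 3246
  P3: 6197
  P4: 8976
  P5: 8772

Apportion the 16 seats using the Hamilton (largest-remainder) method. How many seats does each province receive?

P1: 1; P2: 2; P3: 3; P4: 5; P5: 5

Total 29740; standard divisor 29740/16 ≈ 1858.75.
Standard quotas: P1 1.3714, P2 1.7463, P3 3.3340, P4 4.8291, P5 4.7193.
Lower quotas: P1 1, P2 1, P3 3, P4 4, P5 4 (sum 13, leaving 3 seats).
Remainders in descending order: P4 0.8291, P2 0.7463, P5 0.7193, P1 0.3714, P3 0.3340.
Largest remainders: P4, P2, P5 receive the extra seats.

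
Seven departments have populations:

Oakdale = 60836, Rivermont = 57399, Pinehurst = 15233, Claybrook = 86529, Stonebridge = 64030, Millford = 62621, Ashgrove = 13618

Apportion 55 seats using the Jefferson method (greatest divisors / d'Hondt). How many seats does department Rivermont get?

9

Standard divisor 360266/55 ≈ 6550.291; standard quotas: Oakdale 9.288, Rivermont 8.763, Pinehurst 2.326, Claybrook 13.210, Stonebridge 9.775, Millford 9.560, Ashgrove 2.079.
Rounding down gives 9, 8, 2, 13, 9, 9, 2 = 52 seats, so the divisor must be adjusted.
With modified divisor 6200: modified quotas Oakdale 9.812, Rivermont 9.258, Pinehurst 2.457, Claybrook 13.956, Stonebridge 10.327, Millford 10.100, Ashgrove 2.196.
Rounding down: Oakdale 9, Rivermont 9, Pinehurst 2, Claybrook 13, Stonebridge 10, Millford 10, Ashgrove 2 (total 55).
Rivermont receives 9.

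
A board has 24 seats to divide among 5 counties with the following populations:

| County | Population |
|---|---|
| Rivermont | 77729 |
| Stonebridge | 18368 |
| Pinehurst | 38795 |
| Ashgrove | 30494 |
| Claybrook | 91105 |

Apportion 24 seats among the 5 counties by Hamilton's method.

Rivermont: 7, Stonebridge: 2, Pinehurst: 4, Ashgrove: 3, Claybrook: 8

The standard divisor is 256491/24 ≈ 10687.125.
Standard quotas: Rivermont 7.2731, Stonebridge 1.7187, Pinehurst 3.6301, Ashgrove 2.8533, Claybrook 8.5247.
Lower quotas: Rivermont 7, Stonebridge 1, Pinehurst 3, Ashgrove 2, Claybrook 8 (sum 21, leaving 3 seats).
Remainders in descending order: Ashgrove 0.8533, Stonebridge 0.7187, Pinehurst 0.6301, Claybrook 0.5247, Rivermont 0.2731.
Largest remainders: Ashgrove, Stonebridge, Pinehurst receive the extra seats.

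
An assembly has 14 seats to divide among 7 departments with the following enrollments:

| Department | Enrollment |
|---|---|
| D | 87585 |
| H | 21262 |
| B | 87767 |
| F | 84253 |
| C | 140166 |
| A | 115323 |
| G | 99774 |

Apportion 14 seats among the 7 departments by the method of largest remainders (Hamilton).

Standard divisor: 636130 ÷ 14 ≈ 45437.857.
Standard quotas: D 1.9276, H 0.4679, B 1.9316, F 1.8542, C 3.0848, A 2.5380, G 2.1958.
Lower quotas: D 1, H 0, B 1, F 1, C 3, A 2, G 2 (sum 10, leaving 4 seats).
Remainders in descending order: B 0.9316, D 0.9276, F 0.8542, A 0.5380, H 0.4679, G 0.1958, C 0.0848.
Largest remainders: B, D, F, A receive the extra seats.

D 2; H 0; B 2; F 2; C 3; A 3; G 2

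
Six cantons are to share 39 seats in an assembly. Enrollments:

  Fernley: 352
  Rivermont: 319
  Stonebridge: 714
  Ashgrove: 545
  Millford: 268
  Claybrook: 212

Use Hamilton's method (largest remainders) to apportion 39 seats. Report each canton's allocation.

Standard divisor: 2410 ÷ 39 ≈ 61.795.
Standard quotas: Fernley 5.696, Rivermont 5.162, Stonebridge 11.554, Ashgrove 8.820, Millford 4.337, Claybrook 3.431.
Lower quotas: Fernley 5, Rivermont 5, Stonebridge 11, Ashgrove 8, Millford 4, Claybrook 3 (sum 36, leaving 3 seats).
Remainders in descending order: Ashgrove 0.820, Fernley 0.696, Stonebridge 0.554, Claybrook 0.431, Millford 0.337, Rivermont 0.162.
The surplus seats go to Ashgrove, Fernley, Stonebridge.

Fernley 6, Rivermont 5, Stonebridge 12, Ashgrove 9, Millford 4, Claybrook 3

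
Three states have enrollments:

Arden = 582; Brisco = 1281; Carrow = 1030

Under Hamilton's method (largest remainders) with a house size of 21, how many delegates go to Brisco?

9

Standard divisor: 2893 ÷ 21 ≈ 137.762.
Standard quotas: Arden 4.225, Brisco 9.299, Carrow 7.477.
Lower quotas: Arden 4, Brisco 9, Carrow 7 (sum 20, leaving 1 seat).
Remainders in descending order: Carrow 0.477, Brisco 0.299, Arden 0.225.
The surplus seat goes to Carrow.
Brisco receives 9.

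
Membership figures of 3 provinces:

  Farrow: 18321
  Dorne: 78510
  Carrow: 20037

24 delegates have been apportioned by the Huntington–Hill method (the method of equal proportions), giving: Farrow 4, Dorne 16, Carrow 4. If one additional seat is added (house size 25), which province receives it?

Dorne

Priority for the next seat is population ÷ (√(s·(s+1))).
Priorities: Farrow 4096.700, Dorne 4760.368, Carrow 4480.409.
Highest priority: Dorne.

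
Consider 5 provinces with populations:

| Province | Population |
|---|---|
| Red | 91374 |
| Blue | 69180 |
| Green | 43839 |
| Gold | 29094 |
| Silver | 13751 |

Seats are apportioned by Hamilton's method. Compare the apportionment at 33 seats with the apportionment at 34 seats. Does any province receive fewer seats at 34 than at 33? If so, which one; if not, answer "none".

none

At 33 seats: Red 12, Blue 9, Green 6, Gold 4, Silver 2.
At 34 seats: Red 13, Blue 9, Green 6, Gold 4, Silver 2.
No province's allocation decreased.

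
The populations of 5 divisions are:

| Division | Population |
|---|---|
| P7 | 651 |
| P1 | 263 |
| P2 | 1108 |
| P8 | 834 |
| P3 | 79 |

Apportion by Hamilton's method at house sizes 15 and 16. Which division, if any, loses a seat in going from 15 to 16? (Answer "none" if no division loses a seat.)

P3

At 15 seats: P7 3, P1 1, P2 6, P8 4, P3 1.
At 16 seats: P7 4, P1 1, P2 6, P8 5, P3 0.
P3 drops from 1 to 0.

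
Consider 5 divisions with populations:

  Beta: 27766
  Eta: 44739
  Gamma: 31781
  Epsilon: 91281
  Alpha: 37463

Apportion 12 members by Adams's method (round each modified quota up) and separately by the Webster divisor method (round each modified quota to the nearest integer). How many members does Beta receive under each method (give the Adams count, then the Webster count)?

Adams: Beta 2, Eta 2, Gamma 2, Epsilon 4, Alpha 2.
Webster: Beta 1, Eta 2, Gamma 2, Epsilon 5, Alpha 2.
Beta gets 2 under Adams and 1 under Webster.

2 and 1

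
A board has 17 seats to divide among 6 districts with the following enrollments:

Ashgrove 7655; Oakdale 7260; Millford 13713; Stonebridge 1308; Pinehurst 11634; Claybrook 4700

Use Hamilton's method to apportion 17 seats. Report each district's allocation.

Ashgrove 3, Oakdale 3, Millford 5, Stonebridge 0, Pinehurst 4, Claybrook 2

Standard divisor: 46270 ÷ 17 ≈ 2721.765.
Standard quotas: Ashgrove 2.8125, Oakdale 2.6674, Millford 5.0383, Stonebridge 0.4806, Pinehurst 4.2744, Claybrook 1.7268.
Lower quotas: Ashgrove 2, Oakdale 2, Millford 5, Stonebridge 0, Pinehurst 4, Claybrook 1 (sum 14, leaving 3 seats).
Remainders in descending order: Ashgrove 0.8125, Claybrook 0.7268, Oakdale 0.6674, Stonebridge 0.4806, Pinehurst 0.2744, Millford 0.0383.
The surplus seats go to Ashgrove, Claybrook, Oakdale.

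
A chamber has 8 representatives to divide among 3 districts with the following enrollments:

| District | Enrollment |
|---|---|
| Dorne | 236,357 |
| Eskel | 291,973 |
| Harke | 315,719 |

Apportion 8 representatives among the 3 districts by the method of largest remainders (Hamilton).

Dorne 2, Eskel 3, Harke 3

Total 844049; standard divisor 844049/8 ≈ 105506.125.
Standard quotas: Dorne 2.2402, Eskel 2.7674, Harke 2.9924.
Lower quotas: Dorne 2, Eskel 2, Harke 2 (sum 6, leaving 2 seats).
Remainders in descending order: Harke 0.9924, Eskel 0.7674, Dorne 0.2402.
Largest remainders: Harke, Eskel receive the extra seats.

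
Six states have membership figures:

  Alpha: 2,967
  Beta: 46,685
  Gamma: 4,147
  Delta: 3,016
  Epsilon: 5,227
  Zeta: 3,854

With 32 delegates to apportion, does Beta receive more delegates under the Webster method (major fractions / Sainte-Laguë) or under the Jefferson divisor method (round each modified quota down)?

Jefferson

Webster: Alpha 1, Beta 23, Gamma 2, Delta 1, Epsilon 3, Zeta 2.
Jefferson: Alpha 1, Beta 24, Gamma 2, Delta 1, Epsilon 2, Zeta 2.
Beta gets 23 under Webster and 24 under Jefferson.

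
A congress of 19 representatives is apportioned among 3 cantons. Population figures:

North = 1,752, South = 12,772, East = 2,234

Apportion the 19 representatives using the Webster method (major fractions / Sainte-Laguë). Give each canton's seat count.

Standard divisor 16758/19 ≈ 882; standard quotas: North 1.986, South 14.481, East 2.533.
Rounding to the nearest integer gives North 2, South 14, East 3 — total 19, matching the house size, so no adjustment is needed.

North 2; South 14; East 3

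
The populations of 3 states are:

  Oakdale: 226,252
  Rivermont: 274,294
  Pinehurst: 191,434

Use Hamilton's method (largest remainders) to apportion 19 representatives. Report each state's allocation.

Oakdale=6, Rivermont=8, Pinehurst=5

Standard divisor: 691980 ÷ 19 = 36420.
Standard quotas: Oakdale 6.2123, Rivermont 7.5314, Pinehurst 5.2563.
Lower quotas: Oakdale 6, Rivermont 7, Pinehurst 5 (sum 18, leaving 1 seat).
Remainders in descending order: Rivermont 0.5314, Pinehurst 0.2563, Oakdale 0.2123.
The surplus seat goes to Rivermont.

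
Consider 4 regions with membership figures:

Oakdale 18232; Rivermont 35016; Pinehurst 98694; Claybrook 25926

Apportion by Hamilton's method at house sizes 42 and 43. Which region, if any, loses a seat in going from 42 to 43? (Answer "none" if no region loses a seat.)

At 42 seats: Oakdale 5, Rivermont 8, Pinehurst 23, Claybrook 6.
At 43 seats: Oakdale 4, Rivermont 9, Pinehurst 24, Claybrook 6.
Oakdale drops from 5 to 4.

Oakdale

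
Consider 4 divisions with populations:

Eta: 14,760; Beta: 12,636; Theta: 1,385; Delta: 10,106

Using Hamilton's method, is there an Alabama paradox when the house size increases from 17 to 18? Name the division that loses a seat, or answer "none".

At 17 seats: Eta 6, Beta 6, Theta 1, Delta 4.
At 18 seats: Eta 7, Beta 6, Theta 0, Delta 5.
Theta drops from 1 to 0.

Theta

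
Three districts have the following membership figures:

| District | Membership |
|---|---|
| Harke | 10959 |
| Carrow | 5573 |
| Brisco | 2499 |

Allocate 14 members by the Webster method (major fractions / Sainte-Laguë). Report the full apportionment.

Harke 8, Carrow 4, Brisco 2

Standard divisor 19031/14 ≈ 1359.357; standard quotas: Harke 8.062, Carrow 4.100, Brisco 1.838.
Rounding to the nearest integer gives Harke 8, Carrow 4, Brisco 2 — total 14, matching the house size, so no adjustment is needed.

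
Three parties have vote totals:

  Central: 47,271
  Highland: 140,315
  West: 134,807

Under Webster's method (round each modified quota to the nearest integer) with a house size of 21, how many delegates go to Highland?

9

Standard divisor 322393/21 ≈ 15352.048; standard quotas: Central 3.079, Highland 9.140, West 8.781.
Rounding to the nearest integer gives Central 3, Highland 9, West 9 — total 21, matching the house size, so no adjustment is needed.
Highland receives 9.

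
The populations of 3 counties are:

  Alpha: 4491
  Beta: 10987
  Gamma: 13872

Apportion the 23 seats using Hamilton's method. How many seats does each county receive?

Alpha: 3, Beta: 9, Gamma: 11

The standard divisor is 29350/23 ≈ 1276.087.
Standard quotas: Alpha 3.5194, Beta 8.6099, Gamma 10.8707.
Lower quotas: Alpha 3, Beta 8, Gamma 10 (sum 21, leaving 2 seats).
Remainders in descending order: Gamma 0.8707, Beta 0.6099, Alpha 0.5194.
The surplus seats go to Gamma, Beta.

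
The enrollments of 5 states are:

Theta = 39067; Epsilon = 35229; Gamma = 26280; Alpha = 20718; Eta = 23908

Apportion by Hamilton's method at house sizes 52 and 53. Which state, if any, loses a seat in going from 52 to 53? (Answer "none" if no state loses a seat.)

At 52 seats: Theta 14, Epsilon 13, Gamma 9, Alpha 7, Eta 9.
At 53 seats: Theta 14, Epsilon 13, Gamma 10, Alpha 7, Eta 9.
No state's allocation decreased.

none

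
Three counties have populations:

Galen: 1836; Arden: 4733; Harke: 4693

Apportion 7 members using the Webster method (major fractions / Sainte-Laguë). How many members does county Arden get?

3

Standard divisor 11262/7 ≈ 1608.857; standard quotas: Galen 1.141, Arden 2.942, Harke 2.917.
Rounding to the nearest integer gives Galen 1, Arden 3, Harke 3 — total 7, matching the house size, so no adjustment is needed.
Arden receives 3.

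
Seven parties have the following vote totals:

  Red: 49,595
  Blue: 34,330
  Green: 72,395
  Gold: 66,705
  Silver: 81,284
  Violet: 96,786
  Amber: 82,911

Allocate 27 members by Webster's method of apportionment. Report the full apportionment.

Standard divisor 484006/27 ≈ 17926.148; standard quotas: Red 2.767, Blue 1.915, Green 4.039, Gold 3.721, Silver 4.534, Violet 5.399, Amber 4.625.
Rounding to the nearest integer gives 3, 2, 4, 4, 5, 5, 5 = 28 seats, so the divisor must be adjusted.
With modified divisor 18200: modified quotas Red 2.725, Blue 1.886, Green 3.978, Gold 3.665, Silver 4.466, Violet 5.318, Amber 4.556.
Rounding to the nearest integer: Red 3, Blue 2, Green 4, Gold 4, Silver 4, Violet 5, Amber 5 (total 27).

Red 3, Blue 2, Green 4, Gold 4, Silver 4, Violet 5, Amber 5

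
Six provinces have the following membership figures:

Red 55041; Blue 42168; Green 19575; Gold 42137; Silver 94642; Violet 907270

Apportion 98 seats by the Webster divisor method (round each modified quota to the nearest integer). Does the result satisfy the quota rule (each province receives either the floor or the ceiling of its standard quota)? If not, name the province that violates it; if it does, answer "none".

Standard quotas: Red 4.647, Blue 3.560, Green 1.653, Gold 3.557, Silver 7.990, Violet 76.594.
Webster allocation: Red 5, Blue 4, Green 2, Gold 4, Silver 8, Violet 75.
Violet has quota 76.594 (lower 76, upper 77) but receives 75 — outside the quota interval.

Violet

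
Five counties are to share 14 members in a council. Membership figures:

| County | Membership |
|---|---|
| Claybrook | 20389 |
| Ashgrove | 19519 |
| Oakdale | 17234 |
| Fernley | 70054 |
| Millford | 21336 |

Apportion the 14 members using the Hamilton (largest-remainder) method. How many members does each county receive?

Total 148532; standard divisor 148532/14 ≈ 10609.429.
Standard quotas: Claybrook 1.9218, Ashgrove 1.8398, Oakdale 1.6244, Fernley 6.6030, Millford 2.0110.
Lower quotas: Claybrook 1, Ashgrove 1, Oakdale 1, Fernley 6, Millford 2 (sum 11, leaving 3 seats).
Remainders in descending order: Claybrook 0.9218, Ashgrove 0.8398, Oakdale 0.6244, Fernley 0.6030, Millford 0.0110.
The surplus seats go to Claybrook, Ashgrove, Oakdale.

Claybrook: 2, Ashgrove: 2, Oakdale: 2, Fernley: 6, Millford: 2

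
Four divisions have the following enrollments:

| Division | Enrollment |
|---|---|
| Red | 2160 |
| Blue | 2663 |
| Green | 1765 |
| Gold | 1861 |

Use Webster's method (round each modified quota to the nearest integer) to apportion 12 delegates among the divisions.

Standard divisor 8449/12 ≈ 704.083; standard quotas: Red 3.068, Blue 3.782, Green 2.507, Gold 2.643.
Rounding to the nearest integer gives 3, 4, 3, 3 = 13 seats, so the divisor must be adjusted.
With modified divisor 730: modified quotas Red 2.959, Blue 3.648, Green 2.418, Gold 2.549.
Rounding to the nearest integer: Red 3, Blue 4, Green 2, Gold 3 (total 12).

Red 3; Blue 4; Green 2; Gold 3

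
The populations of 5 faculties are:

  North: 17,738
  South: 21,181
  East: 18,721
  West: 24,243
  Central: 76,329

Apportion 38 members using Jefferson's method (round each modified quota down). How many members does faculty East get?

Standard divisor 158212/38 ≈ 4163.474; standard quotas: North 4.260, South 5.087, East 4.496, West 5.823, Central 18.333.
Rounding down gives 4, 5, 4, 5, 18 = 36 seats, so the divisor must be adjusted.
With modified divisor 3900: modified quotas North 4.548, South 5.431, East 4.800, West 6.216, Central 19.572.
Rounding down: North 4, South 5, East 4, West 6, Central 19 (total 38).
East receives 4.

4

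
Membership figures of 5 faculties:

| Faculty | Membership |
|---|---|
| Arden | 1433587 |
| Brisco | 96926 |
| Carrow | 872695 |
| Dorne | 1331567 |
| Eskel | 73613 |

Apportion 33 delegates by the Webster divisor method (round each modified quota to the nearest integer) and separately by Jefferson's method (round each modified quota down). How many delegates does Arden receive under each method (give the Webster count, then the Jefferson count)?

Webster: Arden 12, Brisco 1, Carrow 8, Dorne 11, Eskel 1.
Jefferson: Arden 13, Brisco 0, Carrow 8, Dorne 12, Eskel 0.
Arden gets 12 under Webster and 13 under Jefferson.

12 and 13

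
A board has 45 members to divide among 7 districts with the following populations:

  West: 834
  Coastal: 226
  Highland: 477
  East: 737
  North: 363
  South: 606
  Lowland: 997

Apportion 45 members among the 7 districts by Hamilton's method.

West 9, Coastal 2, Highland 5, East 8, North 4, South 6, Lowland 11

Standard divisor: 4240 ÷ 45 ≈ 94.222.
Standard quotas: West 8.851, Coastal 2.399, Highland 5.062, East 7.822, North 3.853, South 6.432, Lowland 10.581.
Lower quotas: West 8, Coastal 2, Highland 5, East 7, North 3, South 6, Lowland 10 (sum 41, leaving 4 seats).
Remainders in descending order: North 0.853, West 0.851, East 0.822, Lowland 0.581, South 0.432, Coastal 0.399, Highland 0.062.
The surplus seats go to North, West, East, Lowland.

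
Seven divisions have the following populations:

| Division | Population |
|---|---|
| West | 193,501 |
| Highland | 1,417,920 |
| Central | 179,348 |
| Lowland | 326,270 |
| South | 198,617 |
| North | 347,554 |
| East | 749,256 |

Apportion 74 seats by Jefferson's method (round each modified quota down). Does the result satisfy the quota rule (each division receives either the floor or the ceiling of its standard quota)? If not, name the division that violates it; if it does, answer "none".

Standard quotas: West 4.196, Highland 30.748, Central 3.889, Lowland 7.075, South 4.307, North 7.537, East 16.248.
Jefferson allocation: West 4, Highland 32, Central 4, Lowland 7, South 4, North 7, East 16.
Highland has quota 30.748 (lower 30, upper 31) but receives 32 — outside the quota interval.

Highland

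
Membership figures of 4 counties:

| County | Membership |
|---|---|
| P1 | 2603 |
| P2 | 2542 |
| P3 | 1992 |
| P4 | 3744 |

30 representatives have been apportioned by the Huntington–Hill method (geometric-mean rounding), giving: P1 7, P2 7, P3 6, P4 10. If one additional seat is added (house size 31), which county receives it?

P4

Priority for the next seat is population ÷ (√(s·(s+1))).
Priorities: P1 347.841, P2 339.689, P3 307.372, P4 356.976.
Highest priority: P4.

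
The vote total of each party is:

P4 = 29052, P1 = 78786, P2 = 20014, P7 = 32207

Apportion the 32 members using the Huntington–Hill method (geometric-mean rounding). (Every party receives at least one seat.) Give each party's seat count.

With divisor 5028: modified quotas P4 5.778, P1 15.669, P2 3.981, P7 6.406.
Geometric-mean thresholds: P4 √(5·6)=5.477, P1 √(15·16)=15.492, P2 √(3·4)=3.464, P7 √(6·7)=6.481.
Each quota rounded against its threshold gives P4 6, P1 16, P2 4, P7 6 (total 32).

P4=6, P1=16, P2=4, P7=6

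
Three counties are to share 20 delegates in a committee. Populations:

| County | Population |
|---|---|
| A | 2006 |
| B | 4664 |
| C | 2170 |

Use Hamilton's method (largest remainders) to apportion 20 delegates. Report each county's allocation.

The standard divisor is 8840/20 = 442.
Standard quotas: A 4.538, B 10.552, C 4.910.
Lower quotas: A 4, B 10, C 4 (sum 18, leaving 2 seats).
Remainders in descending order: C 0.910, B 0.552, A 0.538.
The surplus seats go to C, B.

A=4, B=11, C=5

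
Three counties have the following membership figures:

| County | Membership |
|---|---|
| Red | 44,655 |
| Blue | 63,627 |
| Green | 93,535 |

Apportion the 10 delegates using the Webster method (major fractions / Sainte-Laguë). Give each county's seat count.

Standard divisor 201817/10 ≈ 20181.7; standard quotas: Red 2.213, Blue 3.153, Green 4.635.
Rounding to the nearest integer gives Red 2, Blue 3, Green 5 — total 10, matching the house size, so no adjustment is needed.

Red=2, Blue=3, Green=5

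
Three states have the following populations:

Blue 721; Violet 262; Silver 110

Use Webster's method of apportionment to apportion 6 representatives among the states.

Standard divisor 1093/6 ≈ 182.167; standard quotas: Blue 3.958, Violet 1.438, Silver 0.604.
Rounding to the nearest integer gives Blue 4, Violet 1, Silver 1 — total 6, matching the house size, so no adjustment is needed.

Blue=4, Violet=1, Silver=1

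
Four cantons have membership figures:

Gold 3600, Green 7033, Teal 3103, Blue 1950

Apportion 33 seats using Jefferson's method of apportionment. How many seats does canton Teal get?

6

Standard divisor 15686/33 ≈ 475.333; standard quotas: Gold 7.574, Green 14.796, Teal 6.528, Blue 4.102.
Rounding down gives 7, 14, 6, 4 = 31 seats, so the divisor must be adjusted.
With modified divisor 447: modified quotas Gold 8.054, Green 15.734, Teal 6.942, Blue 4.362.
Rounding down: Gold 8, Green 15, Teal 6, Blue 4 (total 33).
Teal receives 6.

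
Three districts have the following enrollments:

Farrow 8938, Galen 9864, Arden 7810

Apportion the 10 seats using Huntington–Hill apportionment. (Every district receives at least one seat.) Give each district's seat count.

With divisor 2714: modified quotas Farrow 3.293, Galen 3.634, Arden 2.878.
Geometric-mean thresholds: Farrow √(3·4)=3.464, Galen √(3·4)=3.464, Arden √(2·3)=2.449.
Each quota rounded against its threshold gives Farrow 3, Galen 4, Arden 3 (total 10).

Farrow 3, Galen 4, Arden 3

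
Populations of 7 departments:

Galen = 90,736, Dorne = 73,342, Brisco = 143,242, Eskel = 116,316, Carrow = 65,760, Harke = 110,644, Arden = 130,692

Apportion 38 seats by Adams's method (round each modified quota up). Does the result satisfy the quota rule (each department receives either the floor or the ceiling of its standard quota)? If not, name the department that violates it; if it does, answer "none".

Standard quotas: Galen 4.719, Dorne 3.814, Brisco 7.449, Eskel 6.049, Carrow 3.420, Harke 5.754, Arden 6.796.
Adams allocation: Galen 5, Dorne 4, Brisco 7, Eskel 6, Carrow 4, Harke 6, Arden 6.
Every allocation lies between the lower and upper quota.

none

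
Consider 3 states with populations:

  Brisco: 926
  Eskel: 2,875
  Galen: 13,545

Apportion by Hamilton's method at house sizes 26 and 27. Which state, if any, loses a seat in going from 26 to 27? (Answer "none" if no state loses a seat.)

At 26 seats: Brisco 2, Eskel 4, Galen 20.
At 27 seats: Brisco 1, Eskel 5, Galen 21.
Brisco drops from 2 to 1.

Brisco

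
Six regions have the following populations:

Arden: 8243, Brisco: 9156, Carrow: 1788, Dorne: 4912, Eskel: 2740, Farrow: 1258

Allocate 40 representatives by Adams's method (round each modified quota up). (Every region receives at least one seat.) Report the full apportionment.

Arden 11, Brisco 13, Carrow 3, Dorne 7, Eskel 4, Farrow 2

Standard divisor 28097/40 ≈ 702.425; standard quotas: Arden 11.735, Brisco 13.035, Carrow 2.545, Dorne 6.993, Eskel 3.901, Farrow 1.791.
Rounding up gives 12, 14, 3, 7, 4, 2 = 42 seats, so the divisor must be adjusted.
With modified divisor 760: modified quotas Arden 10.846, Brisco 12.047, Carrow 2.353, Dorne 6.463, Eskel 3.605, Farrow 1.655.
Rounding up: Arden 11, Brisco 13, Carrow 3, Dorne 7, Eskel 4, Farrow 2 (total 40).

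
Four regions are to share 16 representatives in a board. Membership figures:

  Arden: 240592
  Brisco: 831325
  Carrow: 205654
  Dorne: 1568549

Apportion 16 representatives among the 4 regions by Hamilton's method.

Arden=1; Brisco=5; Carrow=1; Dorne=9

Standard divisor: 2846120 ÷ 16 ≈ 177882.5.
Standard quotas: Arden 1.3525, Brisco 4.6735, Carrow 1.1561, Dorne 8.8179.
Lower quotas: Arden 1, Brisco 4, Carrow 1, Dorne 8 (sum 14, leaving 2 seats).
Remainders in descending order: Dorne 0.8179, Brisco 0.6735, Arden 0.3525, Carrow 0.1561.
The surplus seats go to Dorne, Brisco.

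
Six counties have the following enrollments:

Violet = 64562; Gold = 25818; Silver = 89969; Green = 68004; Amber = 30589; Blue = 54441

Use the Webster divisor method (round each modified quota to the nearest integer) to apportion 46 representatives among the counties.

Violet: 9, Gold: 4, Silver: 12, Green: 9, Amber: 4, Blue: 8

Standard divisor 333383/46 ≈ 7247.457; standard quotas: Violet 8.908, Gold 3.562, Silver 12.414, Green 9.383, Amber 4.221, Blue 7.512.
Rounding to the nearest integer gives Violet 9, Gold 4, Silver 12, Green 9, Amber 4, Blue 8 — total 46, matching the house size, so no adjustment is needed.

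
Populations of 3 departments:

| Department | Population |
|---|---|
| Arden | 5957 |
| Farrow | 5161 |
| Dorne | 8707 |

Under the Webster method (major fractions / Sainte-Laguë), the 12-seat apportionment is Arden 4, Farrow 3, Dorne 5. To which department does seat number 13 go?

Priority for the next seat is population ÷ (current seats + 0.5).
Priorities: Arden 1323.778, Farrow 1474.571, Dorne 1583.091.
Highest priority: Dorne.

Dorne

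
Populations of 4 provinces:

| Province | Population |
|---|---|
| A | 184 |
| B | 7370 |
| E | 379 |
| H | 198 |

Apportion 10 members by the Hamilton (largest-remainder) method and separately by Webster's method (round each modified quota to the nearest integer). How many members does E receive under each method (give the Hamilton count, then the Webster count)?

1 and 0

Hamilton: A 0, B 9, E 1, H 0.
Webster: A 0, B 10, E 0, H 0.
E gets 1 under Hamilton and 0 under Webster.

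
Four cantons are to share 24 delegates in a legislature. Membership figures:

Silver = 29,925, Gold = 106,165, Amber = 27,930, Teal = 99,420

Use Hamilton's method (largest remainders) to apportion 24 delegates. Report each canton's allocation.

The standard divisor is 263440/24 ≈ 10976.667.
Standard quotas: Silver 2.7262, Gold 9.6719, Amber 2.5445, Teal 9.0574.
Lower quotas: Silver 2, Gold 9, Amber 2, Teal 9 (sum 22, leaving 2 seats).
Remainders in descending order: Silver 0.7262, Gold 0.6719, Amber 0.5445, Teal 0.0574.
The surplus seats go to Silver, Gold.

Silver 3, Gold 10, Amber 2, Teal 9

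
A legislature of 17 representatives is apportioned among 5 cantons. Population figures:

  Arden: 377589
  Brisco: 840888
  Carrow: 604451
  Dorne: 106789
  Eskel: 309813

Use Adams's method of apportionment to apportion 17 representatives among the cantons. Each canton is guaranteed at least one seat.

Arden=3, Brisco=6, Carrow=4, Dorne=1, Eskel=3

Standard divisor 2239530/17 ≈ 131737.059; standard quotas: Arden 2.866, Brisco 6.383, Carrow 4.588, Dorne 0.811, Eskel 2.352.
Rounding up gives 3, 7, 5, 1, 3 = 19 seats, so the divisor must be adjusted.
With modified divisor 153000: modified quotas Arden 2.468, Brisco 5.496, Carrow 3.951, Dorne 0.698, Eskel 2.025.
Rounding up: Arden 3, Brisco 6, Carrow 4, Dorne 1, Eskel 3 (total 17).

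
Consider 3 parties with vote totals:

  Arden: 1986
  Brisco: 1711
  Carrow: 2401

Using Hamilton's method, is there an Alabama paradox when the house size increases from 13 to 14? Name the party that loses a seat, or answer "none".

none

At 13 seats: Arden 4, Brisco 4, Carrow 5.
At 14 seats: Arden 5, Brisco 4, Carrow 5.
No party's allocation decreased.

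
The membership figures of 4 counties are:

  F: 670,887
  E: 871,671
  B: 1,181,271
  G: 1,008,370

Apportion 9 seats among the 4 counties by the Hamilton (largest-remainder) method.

F 2, E 2, B 3, G 2

Total 3732199; standard divisor 3732199/9 ≈ 414688.778.
Standard quotas: F 1.6178, E 2.1020, B 2.8486, G 2.4316.
Lower quotas: F 1, E 2, B 2, G 2 (sum 7, leaving 2 seats).
Remainders in descending order: B 0.8486, F 0.6178, G 0.4316, E 0.1020.
Largest remainders: B, F receive the extra seats.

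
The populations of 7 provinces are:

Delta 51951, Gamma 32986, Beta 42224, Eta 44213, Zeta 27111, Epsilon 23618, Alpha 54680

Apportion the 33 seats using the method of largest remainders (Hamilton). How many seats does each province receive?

Delta 6, Gamma 4, Beta 5, Eta 5, Zeta 3, Epsilon 3, Alpha 7

Standard divisor: 276783 ÷ 33 ≈ 8387.364.
Standard quotas: Delta 6.1940, Gamma 3.9328, Beta 5.0342, Eta 5.2714, Zeta 3.2324, Epsilon 2.8159, Alpha 6.5193.
Lower quotas: Delta 6, Gamma 3, Beta 5, Eta 5, Zeta 3, Epsilon 2, Alpha 6 (sum 30, leaving 3 seats).
Remainders in descending order: Gamma 0.9328, Epsilon 0.8159, Alpha 0.5193, Eta 0.2714, Zeta 0.2324, Delta 0.1940, Beta 0.0342.
The surplus seats go to Gamma, Epsilon, Alpha.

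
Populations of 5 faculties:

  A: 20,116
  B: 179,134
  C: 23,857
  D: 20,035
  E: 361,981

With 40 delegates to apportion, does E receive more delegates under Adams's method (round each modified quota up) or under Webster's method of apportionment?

Webster

Adams: A 2, B 11, C 2, D 2, E 23.
Webster: A 1, B 12, C 2, D 1, E 24.
E gets 23 under Adams and 24 under Webster.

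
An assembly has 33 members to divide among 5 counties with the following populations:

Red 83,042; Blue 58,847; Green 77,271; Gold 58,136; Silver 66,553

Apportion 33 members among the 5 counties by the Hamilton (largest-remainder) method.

Standard divisor: 343849 ÷ 33 ≈ 10419.667.
Standard quotas: Red 7.9697, Blue 5.6477, Green 7.4159, Gold 5.5794, Silver 6.3872.
Lower quotas: Red 7, Blue 5, Green 7, Gold 5, Silver 6 (sum 30, leaving 3 seats).
Remainders in descending order: Red 0.9697, Blue 0.6477, Gold 0.5794, Green 0.4159, Silver 0.3872.
The surplus seats go to Red, Blue, Gold.

Red=8; Blue=6; Green=7; Gold=6; Silver=6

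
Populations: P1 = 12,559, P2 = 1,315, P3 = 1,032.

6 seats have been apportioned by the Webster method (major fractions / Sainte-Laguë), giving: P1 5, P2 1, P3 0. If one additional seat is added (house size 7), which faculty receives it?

Priority for the next seat is population ÷ (current seats + 0.5).
Priorities: P1 2283.455, P2 876.667, P3 2064.000.
Highest priority: P1.

P1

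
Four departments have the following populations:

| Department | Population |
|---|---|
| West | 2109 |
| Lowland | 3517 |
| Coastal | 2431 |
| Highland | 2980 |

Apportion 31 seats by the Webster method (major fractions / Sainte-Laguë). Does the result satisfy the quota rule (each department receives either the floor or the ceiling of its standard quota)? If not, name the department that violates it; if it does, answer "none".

none

Standard quotas: West 5.924, Lowland 9.878, Coastal 6.828, Highland 8.370.
Webster allocation: West 6, Lowland 10, Coastal 7, Highland 8.
Every allocation lies between the lower and upper quota.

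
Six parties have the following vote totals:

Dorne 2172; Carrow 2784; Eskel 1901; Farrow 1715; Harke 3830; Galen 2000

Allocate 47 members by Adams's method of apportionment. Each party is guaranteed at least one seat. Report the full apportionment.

Standard divisor 14402/47 ≈ 306.426; standard quotas: Dorne 7.088, Carrow 9.085, Eskel 6.204, Farrow 5.597, Harke 12.499, Galen 6.527.
Rounding up gives 8, 10, 7, 6, 13, 7 = 51 seats, so the divisor must be adjusted.
With modified divisor 330: modified quotas Dorne 6.582, Carrow 8.436, Eskel 5.761, Farrow 5.197, Harke 11.606, Galen 6.061.
Rounding up: Dorne 7, Carrow 9, Eskel 6, Farrow 6, Harke 12, Galen 7 (total 47).

Dorne=7, Carrow=9, Eskel=6, Farrow=6, Harke=12, Galen=7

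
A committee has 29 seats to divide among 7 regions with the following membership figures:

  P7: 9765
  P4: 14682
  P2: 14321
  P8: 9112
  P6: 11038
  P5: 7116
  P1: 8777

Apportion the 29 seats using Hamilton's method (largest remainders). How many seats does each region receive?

The standard divisor is 74811/29 ≈ 2579.69.
Standard quotas: P7 3.7853, P4 5.6914, P2 5.5514, P8 3.5322, P6 4.2788, P5 2.7585, P1 3.4023.
Lower quotas: P7 3, P4 5, P2 5, P8 3, P6 4, P5 2, P1 3 (sum 25, leaving 4 seats).
Remainders in descending order: P7 0.7853, P5 0.7585, P4 0.6914, P2 0.5514, P8 0.5322, P1 0.4023, P6 0.2788.
The surplus seats go to P7, P5, P4, P2.

P7 4, P4 6, P2 6, P8 3, P6 4, P5 3, P1 3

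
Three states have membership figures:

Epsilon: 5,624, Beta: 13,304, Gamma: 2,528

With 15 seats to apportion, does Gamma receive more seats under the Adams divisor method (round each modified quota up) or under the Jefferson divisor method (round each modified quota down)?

Adams: Epsilon 4, Beta 9, Gamma 2.
Jefferson: Epsilon 4, Beta 10, Gamma 1.
Gamma gets 2 under Adams and 1 under Jefferson.

Adams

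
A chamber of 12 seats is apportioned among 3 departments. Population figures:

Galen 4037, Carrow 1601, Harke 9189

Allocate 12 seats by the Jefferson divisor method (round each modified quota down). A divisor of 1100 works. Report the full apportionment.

Galen=3, Carrow=1, Harke=8

With modified divisor 1100: modified quotas Galen 3.670, Carrow 1.455, Harke 8.354.
Rounding down: Galen 3, Carrow 1, Harke 8 (total 12).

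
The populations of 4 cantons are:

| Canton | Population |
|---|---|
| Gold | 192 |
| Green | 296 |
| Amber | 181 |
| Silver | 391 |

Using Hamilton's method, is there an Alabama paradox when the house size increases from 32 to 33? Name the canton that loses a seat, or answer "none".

none

At 32 seats: Gold 6, Green 9, Amber 5, Silver 12.
At 33 seats: Gold 6, Green 9, Amber 6, Silver 12.
No canton's allocation decreased.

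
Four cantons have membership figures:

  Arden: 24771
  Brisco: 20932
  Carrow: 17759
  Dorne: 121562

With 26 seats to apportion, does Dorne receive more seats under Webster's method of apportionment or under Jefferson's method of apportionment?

Jefferson

Webster: Arden 3, Brisco 3, Carrow 3, Dorne 17.
Jefferson: Arden 3, Brisco 3, Carrow 2, Dorne 18.
Dorne gets 17 under Webster and 18 under Jefferson.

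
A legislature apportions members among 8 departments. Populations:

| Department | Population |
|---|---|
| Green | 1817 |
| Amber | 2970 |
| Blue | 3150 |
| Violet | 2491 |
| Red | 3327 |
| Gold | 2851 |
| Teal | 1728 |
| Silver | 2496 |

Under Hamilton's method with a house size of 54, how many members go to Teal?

5

The standard divisor is 20830/54 ≈ 385.741.
Standard quotas: Green 4.710, Amber 7.699, Blue 8.166, Violet 6.458, Red 8.625, Gold 7.391, Teal 4.480, Silver 6.471.
Lower quotas: Green 4, Amber 7, Blue 8, Violet 6, Red 8, Gold 7, Teal 4, Silver 6 (sum 50, leaving 4 seats).
Remainders in descending order: Green 0.710, Amber 0.699, Red 0.625, Teal 0.480, Silver 0.471, Violet 0.458, Gold 0.391, Blue 0.166.
Largest remainders: Green, Amber, Red, Teal receive the extra seats.
Teal receives 5.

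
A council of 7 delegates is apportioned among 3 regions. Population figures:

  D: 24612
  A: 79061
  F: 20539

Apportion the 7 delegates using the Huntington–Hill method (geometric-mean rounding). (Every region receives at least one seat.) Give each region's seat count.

With divisor 17541: modified quotas D 1.403, A 4.507, F 1.171.
Geometric-mean thresholds: D √(1·2)=1.414, A √(4·5)=4.472, F √(1·2)=1.414.
Each quota rounded against its threshold gives D 1, A 5, F 1 (total 7).

D: 1, A: 5, F: 1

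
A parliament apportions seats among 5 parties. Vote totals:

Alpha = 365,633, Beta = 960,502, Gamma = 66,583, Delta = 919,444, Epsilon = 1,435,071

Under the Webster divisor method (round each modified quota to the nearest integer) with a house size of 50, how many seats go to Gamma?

1

Standard divisor 3747233/50 ≈ 74944.66; standard quotas: Alpha 4.879, Beta 12.816, Gamma 0.888, Delta 12.268, Epsilon 19.148.
Rounding to the nearest integer gives Alpha 5, Beta 13, Gamma 1, Delta 12, Epsilon 19 — total 50, matching the house size, so no adjustment is needed.
Gamma receives 1.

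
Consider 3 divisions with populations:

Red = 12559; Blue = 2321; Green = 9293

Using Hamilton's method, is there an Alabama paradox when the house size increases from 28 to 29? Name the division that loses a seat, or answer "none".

none

At 28 seats: Red 14, Blue 3, Green 11.
At 29 seats: Red 15, Blue 3, Green 11.
No division's allocation decreased.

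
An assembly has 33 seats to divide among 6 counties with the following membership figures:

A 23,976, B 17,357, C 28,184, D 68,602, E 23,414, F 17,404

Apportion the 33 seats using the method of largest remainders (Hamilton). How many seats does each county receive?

Total 178937; standard divisor 178937/33 ≈ 5422.333.
Standard quotas: A 4.4217, B 3.2010, C 5.1978, D 12.6517, E 4.3181, F 3.2097.
Lower quotas: A 4, B 3, C 5, D 12, E 4, F 3 (sum 31, leaving 2 seats).
Remainders in descending order: D 0.6517, A 0.4217, E 0.3181, F 0.2097, B 0.2010, C 0.1978.
The surplus seats go to D, A.

A: 5, B: 3, C: 5, D: 13, E: 4, F: 3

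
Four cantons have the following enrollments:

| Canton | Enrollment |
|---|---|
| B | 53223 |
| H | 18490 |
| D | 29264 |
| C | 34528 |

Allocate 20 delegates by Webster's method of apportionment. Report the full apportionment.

Standard divisor 135505/20 ≈ 6775.25; standard quotas: B 7.856, H 2.729, D 4.319, C 5.096.
Rounding to the nearest integer gives B 8, H 3, D 4, C 5 — total 20, matching the house size, so no adjustment is needed.

B 8; H 3; D 4; C 5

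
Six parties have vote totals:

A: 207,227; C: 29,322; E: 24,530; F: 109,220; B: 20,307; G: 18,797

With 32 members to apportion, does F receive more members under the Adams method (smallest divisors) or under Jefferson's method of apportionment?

Adams: A 15, C 3, E 2, F 8, B 2, G 2.
Jefferson: A 17, C 2, E 2, F 9, B 1, G 1.
F gets 8 under Adams and 9 under Jefferson.

Jefferson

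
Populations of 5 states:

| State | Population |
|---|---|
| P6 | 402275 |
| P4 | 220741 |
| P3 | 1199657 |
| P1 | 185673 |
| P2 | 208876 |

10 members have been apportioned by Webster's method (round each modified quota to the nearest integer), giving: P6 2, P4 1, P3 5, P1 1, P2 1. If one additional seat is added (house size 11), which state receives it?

Priority for the next seat is population ÷ (current seats + 0.5).
Priorities: P6 160910.000, P4 147160.667, P3 218119.455, P1 123782.000, P2 139250.667.
Highest priority: P3.

P3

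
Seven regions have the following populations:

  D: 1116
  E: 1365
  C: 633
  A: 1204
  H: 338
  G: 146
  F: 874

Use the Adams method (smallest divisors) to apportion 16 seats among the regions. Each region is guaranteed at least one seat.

Standard divisor 5676/16 ≈ 354.75; standard quotas: D 3.146, E 3.848, C 1.784, A 3.394, H 0.953, G 0.412, F 2.464.
Rounding up gives 4, 4, 2, 4, 1, 1, 3 = 19 seats, so the divisor must be adjusted.
With modified divisor 450: modified quotas D 2.480, E 3.033, C 1.407, A 2.676, H 0.751, G 0.324, F 1.942.
Rounding up: D 3, E 4, C 2, A 3, H 1, G 1, F 2 (total 16).

D: 3, E: 4, C: 2, A: 3, H: 1, G: 1, F: 2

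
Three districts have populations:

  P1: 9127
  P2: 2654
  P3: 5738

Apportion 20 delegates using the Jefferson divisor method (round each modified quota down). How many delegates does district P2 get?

3

Standard divisor 17519/20 ≈ 875.95; standard quotas: P1 10.420, P2 3.030, P3 6.551.
Rounding down gives 10, 3, 6 = 19 seats, so the divisor must be adjusted.
With modified divisor 825: modified quotas P1 11.063, P2 3.217, P3 6.955.
Rounding down: P1 11, P2 3, P3 6 (total 20).
P2 receives 3.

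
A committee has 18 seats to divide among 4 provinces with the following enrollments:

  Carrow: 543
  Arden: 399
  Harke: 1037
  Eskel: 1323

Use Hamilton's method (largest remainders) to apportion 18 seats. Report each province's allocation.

Carrow=3; Arden=2; Harke=6; Eskel=7

Standard divisor: 3302 ÷ 18 ≈ 183.444.
Standard quotas: Carrow 2.960, Arden 2.175, Harke 5.653, Eskel 7.212.
Lower quotas: Carrow 2, Arden 2, Harke 5, Eskel 7 (sum 16, leaving 2 seats).
Remainders in descending order: Carrow 0.960, Harke 0.653, Eskel 0.212, Arden 0.175.
Largest remainders: Carrow, Harke receive the extra seats.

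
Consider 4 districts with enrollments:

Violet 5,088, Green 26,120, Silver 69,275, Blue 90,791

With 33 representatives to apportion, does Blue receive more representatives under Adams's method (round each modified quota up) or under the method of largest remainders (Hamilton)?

Adams: Violet 1, Green 5, Silver 12, Blue 15.
Hamilton: Violet 1, Green 4, Silver 12, Blue 16.
Blue gets 15 under Adams and 16 under Hamilton.

Hamilton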